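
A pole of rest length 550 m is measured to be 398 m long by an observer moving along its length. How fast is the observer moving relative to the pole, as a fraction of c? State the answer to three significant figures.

Length contraction gives γ = L₀/L = 550/398 = 1.3819.
β = √(1 − 1/γ²) = √0.476343 = 0.690.

0.690c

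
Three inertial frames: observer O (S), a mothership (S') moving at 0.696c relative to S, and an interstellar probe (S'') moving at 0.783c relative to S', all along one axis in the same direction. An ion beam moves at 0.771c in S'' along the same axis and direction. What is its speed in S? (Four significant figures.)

0.9944c

First combine the ion beam and interstellar probe (S''→S'): u₁ = (0.771 + 0.783)/(1 + 0.771×0.783) = 1.554/1.603693 = 0.96901.
Then combine with the mothership (S'→S): u = (0.96901 + 0.696)/(1 + 0.96901×0.696) = 1.66501/1.67443096 = 0.99437.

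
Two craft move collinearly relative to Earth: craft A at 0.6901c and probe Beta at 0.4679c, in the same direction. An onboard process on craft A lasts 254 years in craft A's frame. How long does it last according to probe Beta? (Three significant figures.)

269 years

Speed of craft A in probe Beta's frame: u = (v_A − v_B)/(1 − v_A v_B/c²) = (0.6901 − 0.4679)/(1 − 0.6901×0.4679) = 0.2222/0.67710221 = 0.32816; |u| = 0.32816c.
γ for this relative speed: γ = 1/√(1 − 0.107689) = 1.0586.
Craft A's interval is proper; time dilation gives Δt_B = γΔτ = 1.0586 × 254 years = 269 years.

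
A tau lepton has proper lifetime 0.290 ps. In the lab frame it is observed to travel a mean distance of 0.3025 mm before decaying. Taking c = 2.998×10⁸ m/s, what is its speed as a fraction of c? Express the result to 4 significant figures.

d = βγcτ ⇒ βγ = d/(cτ) = 3.025×10^-4 m / (8.6942×10^-5 m) = 3.4793.
β = (βγ)/√(1+(βγ)²) = 3.4793/√13.1055 = 0.9611.

0.9611c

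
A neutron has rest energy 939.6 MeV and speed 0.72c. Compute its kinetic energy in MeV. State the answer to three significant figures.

γ = 1/√(1 − β²) = 1/√(1 − 0.5184) = 1/√0.4816 = 1/0.693974 = 1.44098.
Kinetic energy: K = (γ − 1)mc² = (1.44098 − 1) × 939.6 MeV = 0.44098 × 939.6 = 414 MeV.

414 MeV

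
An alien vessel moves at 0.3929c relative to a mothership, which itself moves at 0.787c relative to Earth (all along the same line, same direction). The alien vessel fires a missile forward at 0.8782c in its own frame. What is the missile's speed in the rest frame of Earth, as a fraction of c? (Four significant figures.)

First combine the missile and alien vessel (S''→S'): u₁ = (0.8782 + 0.3929)/(1 + 0.8782×0.3929) = 1.2711/1.34504478 = 0.94502.
Then combine with the mothership (S'→S): u = (0.94502 + 0.787)/(1 + 0.94502×0.787) = 1.73202/1.74373074 = 0.99328.

0.9933c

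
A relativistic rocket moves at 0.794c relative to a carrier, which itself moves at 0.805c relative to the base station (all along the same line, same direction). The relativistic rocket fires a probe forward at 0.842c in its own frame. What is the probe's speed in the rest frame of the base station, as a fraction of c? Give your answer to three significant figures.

0.998c

First combine the probe and relativistic rocket (S''→S'): u₁ = (0.842 + 0.794)/(1 + 0.842×0.794) = 1.636/1.668548 = 0.98049.
Then combine with the carrier (S'→S): u = (0.98049 + 0.805)/(1 + 0.98049×0.805) = 1.78549/1.78929445 = 0.99787.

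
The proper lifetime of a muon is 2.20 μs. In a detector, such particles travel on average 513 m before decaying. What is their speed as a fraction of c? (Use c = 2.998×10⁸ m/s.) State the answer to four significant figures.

0.6139c

Let x = d/(cτ) = 513.0 m / (2.998×10⁸ m/s × 2.200×10^-6 s) = 0.77779. Since d = βγcτ, x = βγ = β/√(1−β²).
Solving: β² = x²/(1+x²) = 0.604957/1.604957 = 0.37693, so β = 0.6139.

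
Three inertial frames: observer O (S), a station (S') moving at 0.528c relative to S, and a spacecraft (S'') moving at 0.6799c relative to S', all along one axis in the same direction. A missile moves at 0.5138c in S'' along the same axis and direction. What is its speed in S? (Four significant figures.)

First combine the missile and spacecraft (S''→S'): u₁ = (0.5138 + 0.6799)/(1 + 0.5138×0.6799) = 1.1937/1.34933262 = 0.88466.
Then combine with the station (S'→S): u = (0.88466 + 0.528)/(1 + 0.88466×0.528) = 1.41266/1.46710048 = 0.96289.

0.9629c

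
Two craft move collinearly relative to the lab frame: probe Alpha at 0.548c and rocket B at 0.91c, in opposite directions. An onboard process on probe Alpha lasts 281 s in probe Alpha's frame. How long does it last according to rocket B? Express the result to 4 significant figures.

The velocity of probe Alpha relative to rocket B is (0.548 + 0.91)c / (1 + 0.548×0.91) = 0.97286c; relative speed 0.97286c.
At |u| = 0.97286c, γ = (1 − 0.946457)^(−1/2) = 4.3216.
Probe Alpha's interval is proper; time dilation gives Δt_B = γΔτ = 4.3216 × 281 s = 1214 s.

1214 s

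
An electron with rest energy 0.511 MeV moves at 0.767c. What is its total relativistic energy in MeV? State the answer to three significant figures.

γ = 1/√(1 − β²) = 1/√(1 − 0.588289) = 1/√0.411711 = 1/0.641647 = 1.5585.
Total energy: E = γmc² = 1.5585 × 0.511 MeV = 0.796 MeV.

0.796 MeV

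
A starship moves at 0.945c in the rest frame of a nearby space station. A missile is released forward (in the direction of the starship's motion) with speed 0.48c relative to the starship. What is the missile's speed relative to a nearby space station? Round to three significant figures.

Relativistic velocity addition: u = (u' + v)/(1 + u'v/c²), with u' = 0.48c and v = 0.945c.
Numerator: 0.48 + 0.945 = 1.425. Denominator: 1 + (0.48)(0.945) = 1.4536.
u = 1.425/1.4536 = 0.98032, so the speed is 0.980c.

0.980c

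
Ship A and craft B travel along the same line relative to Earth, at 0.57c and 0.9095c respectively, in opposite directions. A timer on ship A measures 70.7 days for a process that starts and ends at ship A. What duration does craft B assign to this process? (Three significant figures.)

Speed of ship A in craft B's frame: u = (v_A + v_B)/(1 + v_A v_B/c²) = (0.57 + 0.9095)/(1 + 0.57×0.9095) = 1.4795/1.518415 = 0.97437; |u| = 0.97437c.
At |u| = 0.97437c, γ = (1 − 0.949397)^(−1/2) = 4.4454.
Ship A's interval is proper; time dilation gives Δt_B = γΔτ = 4.4454 × 70.7 days = 314 days.

314 days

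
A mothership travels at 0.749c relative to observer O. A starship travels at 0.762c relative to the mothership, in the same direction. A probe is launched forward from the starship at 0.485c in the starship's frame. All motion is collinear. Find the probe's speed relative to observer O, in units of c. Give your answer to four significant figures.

Compose velocities in two stages. Stage 1 (into S'): u₁ = (0.485+0.762)/(1+0.485×0.762) = 0.9105.
Stage 2 (into S): u = (0.9105+0.749)/(1+0.9105×0.749) = 0.98664, so the speed is 0.9866c.

0.9866c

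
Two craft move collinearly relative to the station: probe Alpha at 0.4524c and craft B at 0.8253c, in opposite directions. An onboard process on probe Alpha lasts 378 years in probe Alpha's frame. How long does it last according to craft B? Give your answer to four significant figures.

Speed of probe Alpha in craft B's frame: u = (v_A + v_B)/(1 + v_A v_B/c²) = (0.4524 + 0.8253)/(1 + 0.4524×0.8253) = 1.2777/1.37336572 = 0.93034; |u| = 0.93034c.
At |u| = 0.93034c, γ = (1 − 0.865533)^(−1/2) = 2.727.
Probe Alpha's interval is proper; time dilation gives Δt_B = γΔτ = 2.727 × 378 years = 1031 years.

1031 years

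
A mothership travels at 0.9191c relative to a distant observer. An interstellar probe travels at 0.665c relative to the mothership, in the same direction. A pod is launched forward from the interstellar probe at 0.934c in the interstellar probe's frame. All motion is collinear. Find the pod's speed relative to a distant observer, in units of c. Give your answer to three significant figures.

Apply u = (u'+v)/(1+u'v) twice. Pod in the mothership frame: (0.934+0.665)/(1+0.934·0.665) = 1.599/1.62111 = 0.98636c.
That velocity, transformed to the rest frame of a distant observer: (0.98636+0.9191)/(1+0.98636·0.9191) = 1.90546/1.906563476 = 0.99942c.

0.999c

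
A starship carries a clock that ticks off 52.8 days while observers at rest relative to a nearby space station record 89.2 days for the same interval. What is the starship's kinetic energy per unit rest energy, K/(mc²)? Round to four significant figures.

The time-dilation ratio gives γ = 89.2/52.8 = 1.68939.
K/(mc²) = γ − 1 = 1.68939 − 1 = 0.6894.

0.6894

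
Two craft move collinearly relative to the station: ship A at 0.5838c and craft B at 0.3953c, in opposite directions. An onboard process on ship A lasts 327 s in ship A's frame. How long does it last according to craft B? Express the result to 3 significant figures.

Transform ship A's velocity into craft B's frame: (0.5838 + 0.3953)/(1 + 0.5838·0.3953) = 0.9791/1.23077614, so the relative speed is 0.79551c.
At |u| = 0.79551c, γ = (1 − 0.632836)^(−1/2) = 1.6503.
The clock on ship A records proper time, so craft B measures Δt = γΔτ = 1.6503 × 327 = 540 s.

540 s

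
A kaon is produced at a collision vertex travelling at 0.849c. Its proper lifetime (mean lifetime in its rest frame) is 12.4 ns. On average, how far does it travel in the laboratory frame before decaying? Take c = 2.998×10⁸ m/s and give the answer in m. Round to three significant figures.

5.97 m

With β = 0.849, γ = 1/√(1 − 0.849²) = 1/√0.279199 = 1.8925.
Lab-frame lifetime: Δt = γτ = 1.8925 × 12.4 ns = 23.467 ns.
Distance: d = vΔt = 0.849 × 2.998×10⁸ m/s × 2.3467×10^-8 s = 5.97 m.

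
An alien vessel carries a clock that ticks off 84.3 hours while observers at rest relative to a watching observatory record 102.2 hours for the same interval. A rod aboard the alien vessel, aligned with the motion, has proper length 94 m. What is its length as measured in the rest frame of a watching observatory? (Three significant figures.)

77.5 m

The time-dilation ratio gives γ = 102.2/84.3 = 1.21234.
The rod contracts by the same γ: 94 m / 1.21234 = 77.5 m.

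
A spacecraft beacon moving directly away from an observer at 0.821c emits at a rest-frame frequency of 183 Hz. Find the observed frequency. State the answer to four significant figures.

57.37 Hz

Relativistic Doppler (source moving away): f_obs = f_src · √((1−β)/(1+β)).
With β = 0.821: factor = √(0.179/1.821) = 0.31352.
f_obs = 183 × 0.31352 = 57.37 Hz.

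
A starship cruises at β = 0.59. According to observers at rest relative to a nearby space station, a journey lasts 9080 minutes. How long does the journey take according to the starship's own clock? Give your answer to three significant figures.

β² = 0.3481, so γ = 1/√0.6519 = 1.2385.
The moving clock records proper time: Δτ = Δt/γ = 9080/1.2385 = 7330 minutes.

7330 minutes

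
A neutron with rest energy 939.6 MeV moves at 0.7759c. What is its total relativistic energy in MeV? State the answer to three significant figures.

1490 MeV

γ = 1/√(1 − β²) = 1/√(1 − 0.60202081) = 1/√0.39797919 = 1/0.630856 = 1.5851.
Total energy: E = γmc² = 1.5851 × 939.6 MeV = 1490 MeV.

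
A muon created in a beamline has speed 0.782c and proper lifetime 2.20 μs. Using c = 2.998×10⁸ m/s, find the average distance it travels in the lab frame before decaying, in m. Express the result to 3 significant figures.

With β = 0.782, γ = 1/√(1 − 0.782²) = 1/√0.388476 = 1.6044.
Lab-frame lifetime: Δt = γτ = 1.6044 × 2.20 μs = 3.5297 μs.
Distance: d = vΔt = 0.782 × 2.998×10⁸ m/s × 3.5297×10^-6 s = 828 m.

828 m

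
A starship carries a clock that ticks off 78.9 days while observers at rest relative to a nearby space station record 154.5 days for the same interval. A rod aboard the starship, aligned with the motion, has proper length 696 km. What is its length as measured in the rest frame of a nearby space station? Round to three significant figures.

355 km

From Δt = γΔτ: γ = 154.5/78.9 = 1.95817.
L = L₀/γ = 696/1.95817 = 355 km.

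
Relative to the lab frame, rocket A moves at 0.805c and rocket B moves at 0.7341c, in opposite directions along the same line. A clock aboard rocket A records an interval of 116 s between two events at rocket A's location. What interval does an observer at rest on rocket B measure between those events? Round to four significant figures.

458.1 s

Transform rocket A's velocity into rocket B's frame: (0.805 + 0.7341)/(1 + 0.805·0.7341) = 1.5391/1.5909505, so the relative speed is 0.96741c.
γ for this relative speed: γ = 1/√(1 − 0.935882) = 3.9492.
The clock on rocket A records proper time, so rocket B measures Δt = γΔτ = 3.9492 × 116 = 458.1 s.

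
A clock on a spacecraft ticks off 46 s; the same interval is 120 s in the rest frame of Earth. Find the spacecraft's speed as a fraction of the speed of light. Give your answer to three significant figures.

γ = Δt/Δτ = 120/46 = 2.6087.
β = √(1 − 1/γ²) = √(1 − 0.146944) = √0.853056 = 0.924.

0.924c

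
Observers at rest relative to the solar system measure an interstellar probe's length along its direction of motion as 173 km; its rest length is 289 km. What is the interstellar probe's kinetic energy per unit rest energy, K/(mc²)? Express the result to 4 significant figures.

0.6705

From L = L₀/γ: γ = 289/173 = 1.67052.
K/(mc²) = γ − 1 = 1.67052 − 1 = 0.6705.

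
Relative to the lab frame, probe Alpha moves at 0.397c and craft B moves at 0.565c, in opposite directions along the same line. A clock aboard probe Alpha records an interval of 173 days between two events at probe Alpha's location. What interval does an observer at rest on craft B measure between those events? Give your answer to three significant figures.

280 days

Transform probe Alpha's velocity into craft B's frame: (0.397 + 0.565)/(1 + 0.397·0.565) = 0.962/1.224305, so the relative speed is 0.78575c.
At |u| = 0.78575c, γ = (1 − 0.617403)^(−1/2) = 1.6167.
The clock on probe Alpha records proper time, so craft B measures Δt = γΔτ = 1.6167 × 173 = 280 days.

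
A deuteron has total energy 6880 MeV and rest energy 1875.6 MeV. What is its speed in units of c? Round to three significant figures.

Total energy E = γmc² gives γ = 6880/1875.6 = 3.6682.
Hence β = √(1 − 1/γ²) = √(1 − 0.074318) = √0.925682 = 0.962.

0.962c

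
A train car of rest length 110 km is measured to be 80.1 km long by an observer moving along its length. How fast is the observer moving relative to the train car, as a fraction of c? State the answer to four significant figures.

0.6854c

Length contraction gives γ = L₀/L = 110/80.1 = 1.3733.
β = √(1 − 1/γ²) = √0.469764 = 0.6854.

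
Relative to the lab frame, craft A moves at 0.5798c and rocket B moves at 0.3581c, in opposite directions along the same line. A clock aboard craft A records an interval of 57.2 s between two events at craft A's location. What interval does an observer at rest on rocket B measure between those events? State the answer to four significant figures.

90.80 s

The velocity of craft A relative to rocket B is (0.5798 + 0.3581)c / (1 + 0.5798×0.3581) = 0.77665c; relative speed 0.77665c.
γ for this relative speed: γ = 1/√(1 − 0.603185) = 1.5875.
Craft A's interval is proper; time dilation gives Δt_B = γΔτ = 1.5875 × 57.2 s = 90.80 s.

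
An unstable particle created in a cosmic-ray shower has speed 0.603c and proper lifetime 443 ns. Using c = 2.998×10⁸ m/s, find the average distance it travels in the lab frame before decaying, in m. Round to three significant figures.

Lorentz factor: γ = (1 − 0.363609)^(−1/2) = 1.2535.
Lab-frame lifetime: Δt = γτ = 1.2535 × 443 ns = 555.3 ns.
Distance: d = vΔt = 0.603 × 2.998×10⁸ m/s × 5.5530×10^-7 s = 100 m.

100 m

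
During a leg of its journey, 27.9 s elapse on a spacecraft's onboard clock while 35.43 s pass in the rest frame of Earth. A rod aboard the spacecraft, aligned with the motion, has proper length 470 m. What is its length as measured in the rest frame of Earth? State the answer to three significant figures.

370 m

The time-dilation ratio gives γ = 35.43/27.9 = 1.26989.
L = L₀/γ = 470/1.26989 = 370 m.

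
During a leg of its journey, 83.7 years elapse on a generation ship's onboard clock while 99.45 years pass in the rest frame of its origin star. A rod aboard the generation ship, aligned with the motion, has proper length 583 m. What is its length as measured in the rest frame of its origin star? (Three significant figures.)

From Δt = γΔτ: γ = 99.45/83.7 = 1.18817.
The rod contracts by the same γ: 583 m / 1.18817 = 491 m.

491 m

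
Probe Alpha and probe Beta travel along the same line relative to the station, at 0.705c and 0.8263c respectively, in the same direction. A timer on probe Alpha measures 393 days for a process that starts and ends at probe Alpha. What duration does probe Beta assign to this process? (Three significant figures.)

Speed of probe Alpha in probe Beta's frame: u = (v_A − v_B)/(1 − v_A v_B/c²) = (0.705 − 0.8263)/(1 − 0.705×0.8263) = −0.1213/0.4174585 = −0.29057; |u| = 0.29057c.
At |u| = 0.29057c, γ = (1 − 0.0844309)^(−1/2) = 1.0451.
Probe Alpha's interval is proper; time dilation gives Δt_B = γΔτ = 1.0451 × 393 days = 411 days.

411 days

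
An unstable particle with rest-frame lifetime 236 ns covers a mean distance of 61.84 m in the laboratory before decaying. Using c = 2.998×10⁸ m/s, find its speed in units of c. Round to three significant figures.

d = βγcτ ⇒ βγ = d/(cτ) = 61.84 m / (70.7528 m) = 0.87403.
β = (βγ)/√(1+(βγ)²) = 0.87403/√1.763928 = 0.658.

0.658c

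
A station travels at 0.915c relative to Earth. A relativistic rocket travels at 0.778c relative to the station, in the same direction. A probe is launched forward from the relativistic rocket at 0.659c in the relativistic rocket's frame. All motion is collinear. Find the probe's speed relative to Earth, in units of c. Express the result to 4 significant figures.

First combine the probe and relativistic rocket (S''→S'): u₁ = (0.659 + 0.778)/(1 + 0.659×0.778) = 1.437/1.512702 = 0.94996.
Then combine with the station (S'→S): u = (0.94996 + 0.915)/(1 + 0.94996×0.915) = 1.86496/1.8692134 = 0.99772.

0.9977c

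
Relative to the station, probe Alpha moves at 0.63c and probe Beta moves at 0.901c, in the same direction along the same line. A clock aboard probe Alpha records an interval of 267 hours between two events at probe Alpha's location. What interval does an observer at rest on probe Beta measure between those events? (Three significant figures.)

Speed of probe Alpha in probe Beta's frame: u = (v_A − v_B)/(1 − v_A v_B/c²) = (0.63 − 0.901)/(1 − 0.63×0.901) = −0.271/0.43237 = −0.62678; |u| = 0.62678c.
γ for this relative speed: γ = 1/√(1 − 0.392853) = 1.2834.
Probe Alpha's interval is proper; time dilation gives Δt_B = γΔτ = 1.2834 × 267 hours = 343 hours.

343 hours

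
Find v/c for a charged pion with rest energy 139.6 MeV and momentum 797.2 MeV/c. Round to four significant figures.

0.9850

βγ = pc/(mc²) = 797.2/139.6 = 5.7106.
Since γ² = 1 + (βγ)² = 33.611, γ = √33.611 = 5.7975, and β = (βγ)/γ = 5.7106/5.7975 = 0.9850.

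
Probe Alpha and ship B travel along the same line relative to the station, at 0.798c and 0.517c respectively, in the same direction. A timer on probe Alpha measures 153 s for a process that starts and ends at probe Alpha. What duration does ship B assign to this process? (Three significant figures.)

174 s

Speed of probe Alpha in ship B's frame: u = (v_A − v_B)/(1 − v_A v_B/c²) = (0.798 − 0.517)/(1 − 0.798×0.517) = 0.281/0.587434 = 0.47835; |u| = 0.47835c.
γ for this relative speed: γ = 1/√(1 − 0.228819) = 1.1387.
The clock on probe Alpha records proper time, so ship B measures Δt = γΔτ = 1.1387 × 153 = 174 s.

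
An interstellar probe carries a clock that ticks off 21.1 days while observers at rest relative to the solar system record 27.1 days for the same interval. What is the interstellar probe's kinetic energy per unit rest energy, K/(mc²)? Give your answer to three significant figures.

0.284

From Δt = γΔτ: γ = 27.1/21.1 = 1.28436.
Since K = (γ−1)mc², K/(mc²) = 1.28436 − 1 = 0.284.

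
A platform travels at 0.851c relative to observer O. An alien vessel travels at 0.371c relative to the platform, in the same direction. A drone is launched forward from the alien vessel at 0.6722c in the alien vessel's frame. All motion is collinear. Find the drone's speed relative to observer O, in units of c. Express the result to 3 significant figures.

First combine the drone and alien vessel (S''→S'): u₁ = (0.6722 + 0.371)/(1 + 0.6722×0.371) = 1.0432/1.2493862 = 0.83497.
Then combine with the platform (S'→S): u = (0.83497 + 0.851)/(1 + 0.83497×0.851) = 1.68597/1.71055947 = 0.98562.

0.986c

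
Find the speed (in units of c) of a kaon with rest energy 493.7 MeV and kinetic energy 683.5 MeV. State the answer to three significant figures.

γ = 1 + K/(mc²) = 1 + 683.5/493.7 = 2.3844.
β = √(1 − 1/γ²) = √(1 − 0.17589) = √0.82411 = 0.908.

0.908c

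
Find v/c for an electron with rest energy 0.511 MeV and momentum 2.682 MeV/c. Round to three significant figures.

βγ = pc/(mc²) = 2.682/0.511 = 5.2485.
Since γ² = 1 + (βγ)² = 28.5468, γ = √28.5468 = 5.34292, and β = (βγ)/γ = 5.2485/5.34292 = 0.982.

0.982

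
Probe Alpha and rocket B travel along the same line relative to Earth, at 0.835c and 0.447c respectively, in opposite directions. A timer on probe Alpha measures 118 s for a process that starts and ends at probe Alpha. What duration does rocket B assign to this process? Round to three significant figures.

Transform probe Alpha's velocity into rocket B's frame: (0.835 + 0.447)/(1 + 0.835·0.447) = 1.282/1.373245, so the relative speed is 0.93356c.
At |u| = 0.93356c, γ = (1 − 0.871534)^(−1/2) = 2.79.
Probe Alpha's interval is proper; time dilation gives Δt_B = γΔτ = 2.79 × 118 s = 329 s.

329 s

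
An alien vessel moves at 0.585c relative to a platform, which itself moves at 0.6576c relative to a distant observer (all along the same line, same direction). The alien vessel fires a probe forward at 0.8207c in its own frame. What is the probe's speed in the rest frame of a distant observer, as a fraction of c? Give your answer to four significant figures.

0.9894c

First combine the probe and alien vessel (S''→S'): u₁ = (0.8207 + 0.585)/(1 + 0.8207×0.585) = 1.4057/1.4801095 = 0.94973.
Then combine with the platform (S'→S): u = (0.94973 + 0.6576)/(1 + 0.94973×0.6576) = 1.60733/1.624542448 = 0.9894.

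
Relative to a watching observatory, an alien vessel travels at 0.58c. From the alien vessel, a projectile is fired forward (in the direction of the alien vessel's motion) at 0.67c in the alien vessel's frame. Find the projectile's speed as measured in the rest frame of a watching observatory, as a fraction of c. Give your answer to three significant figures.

0.900c

In units of c, u = (u' + v)/(1 + u'v) with u' = 0.67 and v = 0.58.
Numerator: 0.67 + 0.58 = 1.25. Denominator: 1 + (0.67)(0.58) = 1.3886.
u = 1.25/1.3886 = 0.90019, so the speed is 0.900c.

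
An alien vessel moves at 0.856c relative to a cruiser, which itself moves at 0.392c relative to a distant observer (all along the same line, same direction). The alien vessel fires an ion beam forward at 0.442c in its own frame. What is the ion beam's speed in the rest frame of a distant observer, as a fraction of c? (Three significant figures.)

0.974c

Apply u = (u'+v)/(1+u'v) twice. Ion beam in the cruiser frame: (0.442+0.856)/(1+0.442·0.856) = 1.298/1.378352 = 0.9417c.
That velocity, transformed to the rest frame of a distant observer: (0.9417+0.392)/(1+0.9417·0.392) = 1.3337/1.3691464 = 0.97411c.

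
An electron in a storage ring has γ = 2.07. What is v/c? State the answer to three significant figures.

0.876

β = √(1 − 1/γ²) = √(1 − 1/4.2849) = √0.766622 = 0.876.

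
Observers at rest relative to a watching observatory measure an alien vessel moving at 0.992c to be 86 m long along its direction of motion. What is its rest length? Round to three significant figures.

681 m

γ = 1/√(1 − β²) = 1/√(1 − 0.984064) = 1/√0.015936 = 7.9216.
Proper length: L₀ = γ·L = 7.9216 × 86 = 681 m.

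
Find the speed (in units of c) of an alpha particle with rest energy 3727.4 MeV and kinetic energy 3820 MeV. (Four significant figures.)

0.8695c

γ = 1 + K/(mc²) = 1 + 3820/3727.4 = 2.0248.
β = √(1 − 1/γ²) = √(1 − 0.243913) = √0.756087 = 0.8695.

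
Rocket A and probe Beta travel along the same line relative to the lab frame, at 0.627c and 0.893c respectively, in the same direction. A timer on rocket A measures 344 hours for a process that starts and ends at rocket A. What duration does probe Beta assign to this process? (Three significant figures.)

The velocity of rocket A relative to probe Beta is (0.627 − 0.893)c / (1 − 0.627×0.893) = −0.60442c; relative speed 0.60442c.
At |u| = 0.60442c, γ = (1 − 0.365324)^(−1/2) = 1.2552.
The clock on rocket A records proper time, so probe Beta measures Δt = γΔτ = 1.2552 × 344 = 432 hours.

432 hours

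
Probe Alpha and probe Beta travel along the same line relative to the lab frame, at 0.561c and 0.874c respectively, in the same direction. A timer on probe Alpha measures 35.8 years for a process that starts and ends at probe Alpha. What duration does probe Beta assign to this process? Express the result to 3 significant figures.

Transform probe Alpha's velocity into probe Beta's frame: (0.561 − 0.874)/(1 − 0.561·0.874) = −0.313/0.509686, so the relative speed is 0.6141c.
γ for this relative speed: γ = 1/√(1 − 0.377119) = 1.2671.
Probe Alpha's interval is proper; time dilation gives Δt_B = γΔτ = 1.2671 × 35.8 years = 45.4 years.

45.4 years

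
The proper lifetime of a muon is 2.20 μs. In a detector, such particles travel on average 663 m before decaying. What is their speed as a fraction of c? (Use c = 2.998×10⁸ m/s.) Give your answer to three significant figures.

Let x = d/(cτ) = 663.0 m / (2.998×10⁸ m/s × 2.200×10^-6 s) = 1.0052. Since d = βγcτ, x = βγ = β/√(1−β²).
Solving: β² = x²/(1+x²) = 1.01043/2.01043 = 0.502594, so β = 0.709.

0.709c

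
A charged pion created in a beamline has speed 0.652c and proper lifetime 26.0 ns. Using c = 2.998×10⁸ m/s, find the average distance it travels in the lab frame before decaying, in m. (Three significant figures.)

6.70 m

γ = 1/√(1 − β²) = 1/√(1 − 0.425104) = 1/√0.574896 = 1/0.758219 = 1.3189.
Lab-frame lifetime: Δt = γτ = 1.3189 × 26.0 ns = 34.291 ns.
Distance: d = vΔt = 0.652 × 2.998×10⁸ m/s × 3.4291×10^-8 s = 6.70 m.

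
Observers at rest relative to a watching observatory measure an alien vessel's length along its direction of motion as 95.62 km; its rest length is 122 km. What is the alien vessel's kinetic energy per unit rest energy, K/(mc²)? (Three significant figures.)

Length contraction gives γ = L₀/L = 122/95.62 = 1.27588.
Since K = (γ−1)mc², K/(mc²) = 1.27588 − 1 = 0.276.

0.276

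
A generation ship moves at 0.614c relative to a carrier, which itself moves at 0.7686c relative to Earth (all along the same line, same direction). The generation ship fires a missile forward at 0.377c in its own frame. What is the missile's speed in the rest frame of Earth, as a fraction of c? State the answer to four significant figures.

0.9721c

Apply u = (u'+v)/(1+u'v) twice. Missile in the carrier frame: (0.377+0.614)/(1+0.377·0.614) = 0.991/1.231478 = 0.80472c.
That velocity, transformed to the rest frame of Earth: (0.80472+0.7686)/(1+0.80472·0.7686) = 1.57332/1.618507792 = 0.97208c.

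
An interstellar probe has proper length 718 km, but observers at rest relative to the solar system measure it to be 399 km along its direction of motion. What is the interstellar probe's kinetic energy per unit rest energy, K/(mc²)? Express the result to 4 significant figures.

γ = L₀/L = 718/399 = 1.7995.
K/(mc²) = γ − 1 = 1.7995 − 1 = 0.7995.

0.7995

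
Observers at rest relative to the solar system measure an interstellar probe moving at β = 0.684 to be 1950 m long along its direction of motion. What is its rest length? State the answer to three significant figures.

Lorentz factor: γ = (1 − 0.467856)^(−1/2) = 1.3708.
Proper length: L₀ = γ·L = 1.3708 × 1950 = 2670 m.

2670 m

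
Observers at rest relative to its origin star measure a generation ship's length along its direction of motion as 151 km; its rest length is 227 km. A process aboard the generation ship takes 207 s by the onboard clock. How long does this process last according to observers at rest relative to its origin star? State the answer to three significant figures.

311 s

γ = L₀/L = 227/151 = 1.50331.
The same γ dilates the second interval: 1.50331 × 207 s = 311 s.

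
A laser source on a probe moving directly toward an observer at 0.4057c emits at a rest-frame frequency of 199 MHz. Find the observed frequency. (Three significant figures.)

306 MHz

Relativistic Doppler (source moving toward): f_obs = f_src · √((1+β)/(1−β)).
With β = 0.4057: factor = √(1.4057/0.5943) = 1.538.
f_obs = 199 × 1.538 = 306 MHz.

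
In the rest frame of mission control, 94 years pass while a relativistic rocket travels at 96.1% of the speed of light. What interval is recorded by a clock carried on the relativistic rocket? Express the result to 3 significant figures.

26.0 years

γ = 1/√(1 − β²) = 1/√(1 − 0.923521) = 1/√0.076479 = 1/0.276548 = 3.616.
The relativistic rocket's clock runs slow as seen from mission control, so Δτ = Δt/γ = 94/3.616 = 26.0 years.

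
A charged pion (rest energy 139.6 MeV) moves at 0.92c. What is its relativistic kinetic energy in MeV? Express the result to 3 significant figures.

β² = 0.8464, so γ = 1/√0.1536 = 2.5516.
Kinetic energy: K = (γ − 1)mc² = (2.5516 − 1) × 139.6 MeV = 1.5516 × 139.6 = 217 MeV.

217 MeV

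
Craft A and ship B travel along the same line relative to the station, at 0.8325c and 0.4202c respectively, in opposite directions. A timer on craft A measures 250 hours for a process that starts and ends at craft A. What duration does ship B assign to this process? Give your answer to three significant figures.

Speed of craft A in ship B's frame: u = (v_A + v_B)/(1 + v_A v_B/c²) = (0.8325 + 0.4202)/(1 + 0.8325×0.4202) = 1.2527/1.3498165 = 0.92805; |u| = 0.92805c.
γ for this relative speed: γ = 1/√(1 − 0.861277) = 2.6849.
The clock on craft A records proper time, so ship B measures Δt = γΔτ = 2.6849 × 250 = 671 hours.

671 hours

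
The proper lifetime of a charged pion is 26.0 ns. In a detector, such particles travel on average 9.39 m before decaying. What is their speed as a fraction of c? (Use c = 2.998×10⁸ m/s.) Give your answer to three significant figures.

0.769c

Lab distance = (lab lifetime)·v = γτ·βc, so βγ = d/(cτ) = 9.390/(2.998×10⁸ × 2.600×10^-8) = 1.2046.
With βγ = 1.2046: γ² = 1 + (βγ)² = 2.45106, and β = (βγ)/γ = 1.2046/1.56559 = 0.769.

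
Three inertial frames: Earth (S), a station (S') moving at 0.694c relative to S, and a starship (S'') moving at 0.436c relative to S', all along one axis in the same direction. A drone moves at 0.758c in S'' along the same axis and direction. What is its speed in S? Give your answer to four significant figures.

0.9807c

Apply u = (u'+v)/(1+u'v) twice. Drone in the station frame: (0.758+0.436)/(1+0.758·0.436) = 1.194/1.330488 = 0.89742c.
That velocity, transformed to the rest frame of Earth: (0.89742+0.694)/(1+0.89742·0.694) = 1.59142/1.62280948 = 0.98066c.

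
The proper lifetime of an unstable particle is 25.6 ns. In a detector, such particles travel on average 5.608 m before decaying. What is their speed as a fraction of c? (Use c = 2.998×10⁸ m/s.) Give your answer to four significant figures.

0.5900c

d = βγcτ ⇒ βγ = d/(cτ) = 5.608 m / (7.67488 m) = 0.7307.
β = (βγ)/√(1+(βγ)²) = 0.7307/√1.533922 = 0.5900.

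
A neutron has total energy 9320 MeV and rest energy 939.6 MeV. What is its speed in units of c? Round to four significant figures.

Total energy E = γmc² gives γ = 9320/939.6 = 9.9191.
Hence β = √(1 − 1/γ²) = √(1 − 0.0101638) = √0.9898362 = 0.9949.

0.9949c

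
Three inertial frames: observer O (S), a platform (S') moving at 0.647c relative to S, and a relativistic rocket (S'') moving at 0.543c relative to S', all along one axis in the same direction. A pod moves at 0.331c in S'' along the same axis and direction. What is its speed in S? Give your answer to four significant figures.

0.9382c

First combine the pod and relativistic rocket (S''→S'): u₁ = (0.331 + 0.543)/(1 + 0.331×0.543) = 0.874/1.179733 = 0.74085.
Then combine with the platform (S'→S): u = (0.74085 + 0.647)/(1 + 0.74085×0.647) = 1.38785/1.47932995 = 0.93816.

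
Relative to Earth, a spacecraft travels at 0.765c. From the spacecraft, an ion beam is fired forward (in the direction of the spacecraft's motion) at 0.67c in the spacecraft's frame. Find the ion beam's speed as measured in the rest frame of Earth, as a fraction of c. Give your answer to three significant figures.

0.949c

In units of c, u = (u' + v)/(1 + u'v) with u' = 0.67 and v = 0.765.
Numerator: 0.67 + 0.765 = 1.435. Denominator: 1 + (0.67)(0.765) = 1.51255.
u = 1.435/1.51255 = 0.94873, so the speed is 0.949c.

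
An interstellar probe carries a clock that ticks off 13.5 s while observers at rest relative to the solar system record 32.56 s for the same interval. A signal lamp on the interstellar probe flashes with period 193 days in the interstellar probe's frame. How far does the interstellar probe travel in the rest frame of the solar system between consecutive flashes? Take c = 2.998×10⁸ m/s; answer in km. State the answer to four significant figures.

1.097×10^13 km

From Δt = γΔτ: γ = 32.56/13.5 = 2.41185.
β = √(1 − 1/γ²) = 0.90999. Lab-frame period = γτ = 2.41185×193 days = 465.49 days. Distance = βc × γτ = 0.90999 × 2.998×10⁸ m/s × 40218336 s = 1.0972×10^16 m = 1.097×10^13 km.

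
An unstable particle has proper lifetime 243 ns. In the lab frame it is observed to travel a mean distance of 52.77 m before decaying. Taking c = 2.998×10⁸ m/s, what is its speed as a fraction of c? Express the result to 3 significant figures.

0.587c

Let x = d/(cτ) = 52.77 m / (2.998×10⁸ m/s × 2.430×10^-7 s) = 0.72435. Since d = βγcτ, x = βγ = β/√(1−β²).
Solving: β² = x²/(1+x²) = 0.524683/1.524683 = 0.344126, so β = 0.587.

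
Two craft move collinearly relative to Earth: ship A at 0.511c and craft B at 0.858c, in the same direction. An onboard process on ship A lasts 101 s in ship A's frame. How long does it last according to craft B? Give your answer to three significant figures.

The velocity of ship A relative to craft B is (0.511 − 0.858)c / (1 − 0.511×0.858) = −0.61792c; relative speed 0.61792c.
γ for this relative speed: γ = 1/√(1 − 0.381825) = 1.2719.
The clock on ship A records proper time, so craft B measures Δt = γΔτ = 1.2719 × 101 = 128 s.

128 s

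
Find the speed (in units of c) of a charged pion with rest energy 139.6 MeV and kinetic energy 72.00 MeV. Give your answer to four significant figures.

0.7515c

K = (γ−1)mc², so γ = 1 + 72.00/139.6 = 1.5158.
Then v/c = √(1 − γ⁻²) = √(1 − 0.435227) = √0.564773 = 0.7515.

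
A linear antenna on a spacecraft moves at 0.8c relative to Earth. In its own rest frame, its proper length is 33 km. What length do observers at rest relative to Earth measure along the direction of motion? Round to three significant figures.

With β = 0.8, γ = 1/√(1 − 0.8²) = 1/√0.36 = 1.6667.
Length contraction: L = L₀/γ = 33/1.6667 = 19.8 km.

19.8 km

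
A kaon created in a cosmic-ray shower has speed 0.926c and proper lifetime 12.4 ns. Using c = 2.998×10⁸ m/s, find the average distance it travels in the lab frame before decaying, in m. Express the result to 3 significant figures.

Lorentz factor: γ = (1 − 0.857476)^(−1/2) = 2.6488.
Lab-frame lifetime: Δt = γτ = 2.6488 × 12.4 ns = 32.845 ns.
Distance: d = vΔt = 0.926 × 2.998×10⁸ m/s × 3.2845×10^-8 s = 9.12 m.

9.12 m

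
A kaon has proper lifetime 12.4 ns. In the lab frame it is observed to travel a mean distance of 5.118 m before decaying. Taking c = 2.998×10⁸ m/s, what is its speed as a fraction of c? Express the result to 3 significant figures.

d = βγcτ ⇒ βγ = d/(cτ) = 5.118 m / (3.71752 m) = 1.3767.
β = (βγ)/√(1+(βγ)²) = 1.3767/√2.8953 = 0.809.

0.809c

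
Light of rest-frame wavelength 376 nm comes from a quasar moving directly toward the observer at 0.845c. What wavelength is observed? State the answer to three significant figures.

Relativistic Doppler for wavelength: λ_obs = λ_src · √((1−β)/(1+β)).
With β = 0.845: factor = √(0.155/1.845) = 0.28985.
λ_obs = 376 × 0.28985 = 109 nm.

109 nm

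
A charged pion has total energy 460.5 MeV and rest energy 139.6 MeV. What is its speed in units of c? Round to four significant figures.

0.9529c

Total energy E = γmc² gives γ = 460.5/139.6 = 3.2987.
Hence β = √(1 − 1/γ²) = √(1 − 0.0918998) = √0.9081002 = 0.9529.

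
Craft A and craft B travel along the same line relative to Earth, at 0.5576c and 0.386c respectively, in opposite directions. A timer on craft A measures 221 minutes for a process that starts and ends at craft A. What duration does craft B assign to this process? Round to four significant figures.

350.7 minutes

The velocity of craft A relative to craft B is (0.5576 + 0.386)c / (1 + 0.5576×0.386) = 0.77648c; relative speed 0.77648c.
At |u| = 0.77648c, γ = (1 − 0.602921)^(−1/2) = 1.5869.
The clock on craft A records proper time, so craft B measures Δt = γΔτ = 1.5869 × 221 = 350.7 minutes.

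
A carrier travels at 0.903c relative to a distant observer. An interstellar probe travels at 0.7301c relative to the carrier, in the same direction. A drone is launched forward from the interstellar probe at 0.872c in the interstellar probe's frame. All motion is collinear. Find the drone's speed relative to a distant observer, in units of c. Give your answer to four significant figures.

0.9989c

Compose velocities in two stages. Stage 1 (into S'): u₁ = (0.872+0.7301)/(1+0.872×0.7301) = 0.97889.
Stage 2 (into S): u = (0.97889+0.903)/(1+0.97889×0.903) = 0.99891, so the speed is 0.9989c.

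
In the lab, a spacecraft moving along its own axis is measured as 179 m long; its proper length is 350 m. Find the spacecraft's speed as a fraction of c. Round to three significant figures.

Length contraction gives γ = L₀/L = 350/179 = 1.9553.
β = √(1 − 1/γ²) = √0.738439 = 0.859.

0.859c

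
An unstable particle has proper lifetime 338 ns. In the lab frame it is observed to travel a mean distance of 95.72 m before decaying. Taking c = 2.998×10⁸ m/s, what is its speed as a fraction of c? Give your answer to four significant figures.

d = βγcτ ⇒ βγ = d/(cτ) = 95.72 m / (101.3324 m) = 0.94461.
β = (βγ)/√(1+(βγ)²) = 0.94461/√1.892288 = 0.6867.

0.6867c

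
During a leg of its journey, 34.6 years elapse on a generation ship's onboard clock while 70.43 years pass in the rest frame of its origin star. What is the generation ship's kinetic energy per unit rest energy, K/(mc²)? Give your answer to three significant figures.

The time-dilation ratio gives γ = 70.43/34.6 = 2.03555.
Since K = (γ−1)mc², K/(mc²) = 2.03555 − 1 = 1.04.

1.04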